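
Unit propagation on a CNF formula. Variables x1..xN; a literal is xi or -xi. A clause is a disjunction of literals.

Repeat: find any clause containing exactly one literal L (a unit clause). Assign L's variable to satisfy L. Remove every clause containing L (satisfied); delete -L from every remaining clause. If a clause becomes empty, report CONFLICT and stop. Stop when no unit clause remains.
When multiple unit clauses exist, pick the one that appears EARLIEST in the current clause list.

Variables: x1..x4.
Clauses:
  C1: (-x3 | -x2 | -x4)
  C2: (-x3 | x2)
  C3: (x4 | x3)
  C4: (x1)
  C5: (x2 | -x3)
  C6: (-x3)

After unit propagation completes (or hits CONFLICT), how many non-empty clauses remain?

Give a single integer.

unit clause [1] forces x1=T; simplify:
  satisfied 1 clause(s); 5 remain; assigned so far: [1]
unit clause [-3] forces x3=F; simplify:
  drop 3 from [4, 3] -> [4]
  satisfied 4 clause(s); 1 remain; assigned so far: [1, 3]
unit clause [4] forces x4=T; simplify:
  satisfied 1 clause(s); 0 remain; assigned so far: [1, 3, 4]

Answer: 0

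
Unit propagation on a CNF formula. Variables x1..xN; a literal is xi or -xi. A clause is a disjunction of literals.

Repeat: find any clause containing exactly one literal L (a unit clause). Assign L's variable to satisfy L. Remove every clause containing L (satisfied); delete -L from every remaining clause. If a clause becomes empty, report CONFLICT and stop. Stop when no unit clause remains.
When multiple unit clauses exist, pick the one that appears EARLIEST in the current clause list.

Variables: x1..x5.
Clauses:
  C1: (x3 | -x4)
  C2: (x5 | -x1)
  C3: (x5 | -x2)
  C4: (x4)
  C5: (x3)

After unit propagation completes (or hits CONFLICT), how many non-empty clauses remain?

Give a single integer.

unit clause [4] forces x4=T; simplify:
  drop -4 from [3, -4] -> [3]
  satisfied 1 clause(s); 4 remain; assigned so far: [4]
unit clause [3] forces x3=T; simplify:
  satisfied 2 clause(s); 2 remain; assigned so far: [3, 4]

Answer: 2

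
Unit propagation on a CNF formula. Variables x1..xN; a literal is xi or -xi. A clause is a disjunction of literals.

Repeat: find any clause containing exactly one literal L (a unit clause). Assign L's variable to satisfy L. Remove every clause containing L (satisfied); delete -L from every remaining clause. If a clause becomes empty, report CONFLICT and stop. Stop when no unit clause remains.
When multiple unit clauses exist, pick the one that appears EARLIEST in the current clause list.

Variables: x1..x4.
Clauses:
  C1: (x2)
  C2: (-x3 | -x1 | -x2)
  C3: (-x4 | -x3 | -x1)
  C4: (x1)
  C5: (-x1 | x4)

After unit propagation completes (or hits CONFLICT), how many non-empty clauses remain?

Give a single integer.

unit clause [2] forces x2=T; simplify:
  drop -2 from [-3, -1, -2] -> [-3, -1]
  satisfied 1 clause(s); 4 remain; assigned so far: [2]
unit clause [1] forces x1=T; simplify:
  drop -1 from [-3, -1] -> [-3]
  drop -1 from [-4, -3, -1] -> [-4, -3]
  drop -1 from [-1, 4] -> [4]
  satisfied 1 clause(s); 3 remain; assigned so far: [1, 2]
unit clause [-3] forces x3=F; simplify:
  satisfied 2 clause(s); 1 remain; assigned so far: [1, 2, 3]
unit clause [4] forces x4=T; simplify:
  satisfied 1 clause(s); 0 remain; assigned so far: [1, 2, 3, 4]

Answer: 0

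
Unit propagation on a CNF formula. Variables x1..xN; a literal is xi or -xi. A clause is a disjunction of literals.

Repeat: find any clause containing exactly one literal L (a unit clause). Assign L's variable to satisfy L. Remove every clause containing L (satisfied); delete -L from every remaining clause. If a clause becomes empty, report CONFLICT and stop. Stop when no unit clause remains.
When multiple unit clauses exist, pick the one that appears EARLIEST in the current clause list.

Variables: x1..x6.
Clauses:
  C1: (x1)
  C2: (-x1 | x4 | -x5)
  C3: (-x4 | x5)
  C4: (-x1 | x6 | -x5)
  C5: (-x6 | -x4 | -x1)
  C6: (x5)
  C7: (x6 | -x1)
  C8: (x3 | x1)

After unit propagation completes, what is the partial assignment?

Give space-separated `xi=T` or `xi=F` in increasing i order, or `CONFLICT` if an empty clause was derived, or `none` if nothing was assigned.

Answer: CONFLICT

Derivation:
unit clause [1] forces x1=T; simplify:
  drop -1 from [-1, 4, -5] -> [4, -5]
  drop -1 from [-1, 6, -5] -> [6, -5]
  drop -1 from [-6, -4, -1] -> [-6, -4]
  drop -1 from [6, -1] -> [6]
  satisfied 2 clause(s); 6 remain; assigned so far: [1]
unit clause [5] forces x5=T; simplify:
  drop -5 from [4, -5] -> [4]
  drop -5 from [6, -5] -> [6]
  satisfied 2 clause(s); 4 remain; assigned so far: [1, 5]
unit clause [4] forces x4=T; simplify:
  drop -4 from [-6, -4] -> [-6]
  satisfied 1 clause(s); 3 remain; assigned so far: [1, 4, 5]
unit clause [6] forces x6=T; simplify:
  drop -6 from [-6] -> [] (empty!)
  satisfied 2 clause(s); 1 remain; assigned so far: [1, 4, 5, 6]
CONFLICT (empty clause)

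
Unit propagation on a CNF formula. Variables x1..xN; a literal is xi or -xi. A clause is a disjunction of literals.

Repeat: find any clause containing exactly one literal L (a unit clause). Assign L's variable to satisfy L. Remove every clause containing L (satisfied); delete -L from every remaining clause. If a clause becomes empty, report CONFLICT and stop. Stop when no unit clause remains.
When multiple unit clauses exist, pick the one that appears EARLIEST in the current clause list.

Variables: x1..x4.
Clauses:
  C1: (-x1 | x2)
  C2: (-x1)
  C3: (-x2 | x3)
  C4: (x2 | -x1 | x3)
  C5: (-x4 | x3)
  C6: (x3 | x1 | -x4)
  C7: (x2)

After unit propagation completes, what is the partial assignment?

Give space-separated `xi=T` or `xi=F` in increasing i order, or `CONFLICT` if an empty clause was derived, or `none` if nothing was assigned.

Answer: x1=F x2=T x3=T

Derivation:
unit clause [-1] forces x1=F; simplify:
  drop 1 from [3, 1, -4] -> [3, -4]
  satisfied 3 clause(s); 4 remain; assigned so far: [1]
unit clause [2] forces x2=T; simplify:
  drop -2 from [-2, 3] -> [3]
  satisfied 1 clause(s); 3 remain; assigned so far: [1, 2]
unit clause [3] forces x3=T; simplify:
  satisfied 3 clause(s); 0 remain; assigned so far: [1, 2, 3]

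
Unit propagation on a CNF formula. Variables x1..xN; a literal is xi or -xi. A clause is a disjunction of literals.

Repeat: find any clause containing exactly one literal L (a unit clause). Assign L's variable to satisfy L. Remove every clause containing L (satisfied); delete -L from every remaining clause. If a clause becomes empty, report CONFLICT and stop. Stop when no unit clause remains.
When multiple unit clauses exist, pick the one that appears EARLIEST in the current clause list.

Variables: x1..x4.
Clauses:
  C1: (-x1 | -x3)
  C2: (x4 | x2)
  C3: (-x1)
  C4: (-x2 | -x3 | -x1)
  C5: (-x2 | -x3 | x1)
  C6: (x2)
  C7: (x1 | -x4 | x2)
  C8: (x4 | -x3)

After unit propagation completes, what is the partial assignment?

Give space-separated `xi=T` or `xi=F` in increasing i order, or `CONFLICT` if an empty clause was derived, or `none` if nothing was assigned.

Answer: x1=F x2=T x3=F

Derivation:
unit clause [-1] forces x1=F; simplify:
  drop 1 from [-2, -3, 1] -> [-2, -3]
  drop 1 from [1, -4, 2] -> [-4, 2]
  satisfied 3 clause(s); 5 remain; assigned so far: [1]
unit clause [2] forces x2=T; simplify:
  drop -2 from [-2, -3] -> [-3]
  satisfied 3 clause(s); 2 remain; assigned so far: [1, 2]
unit clause [-3] forces x3=F; simplify:
  satisfied 2 clause(s); 0 remain; assigned so far: [1, 2, 3]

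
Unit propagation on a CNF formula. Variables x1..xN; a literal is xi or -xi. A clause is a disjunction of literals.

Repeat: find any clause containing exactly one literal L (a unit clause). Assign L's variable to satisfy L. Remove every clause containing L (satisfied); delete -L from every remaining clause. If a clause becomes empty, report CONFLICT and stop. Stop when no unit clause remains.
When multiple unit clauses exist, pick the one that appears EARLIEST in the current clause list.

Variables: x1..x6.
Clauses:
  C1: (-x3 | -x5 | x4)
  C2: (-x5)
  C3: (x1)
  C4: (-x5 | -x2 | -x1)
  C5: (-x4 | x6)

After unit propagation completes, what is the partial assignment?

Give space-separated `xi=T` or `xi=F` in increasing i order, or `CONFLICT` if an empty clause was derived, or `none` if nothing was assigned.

unit clause [-5] forces x5=F; simplify:
  satisfied 3 clause(s); 2 remain; assigned so far: [5]
unit clause [1] forces x1=T; simplify:
  satisfied 1 clause(s); 1 remain; assigned so far: [1, 5]

Answer: x1=T x5=F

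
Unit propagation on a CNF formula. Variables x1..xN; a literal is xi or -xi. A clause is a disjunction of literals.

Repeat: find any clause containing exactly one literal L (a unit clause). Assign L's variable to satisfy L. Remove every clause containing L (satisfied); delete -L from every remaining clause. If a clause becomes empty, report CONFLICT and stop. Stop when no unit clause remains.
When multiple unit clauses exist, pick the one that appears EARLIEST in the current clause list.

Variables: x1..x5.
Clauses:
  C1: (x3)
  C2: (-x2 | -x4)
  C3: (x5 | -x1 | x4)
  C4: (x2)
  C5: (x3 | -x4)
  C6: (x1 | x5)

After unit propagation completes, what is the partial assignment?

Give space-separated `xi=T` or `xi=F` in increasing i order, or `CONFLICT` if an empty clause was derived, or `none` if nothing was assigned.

Answer: x2=T x3=T x4=F

Derivation:
unit clause [3] forces x3=T; simplify:
  satisfied 2 clause(s); 4 remain; assigned so far: [3]
unit clause [2] forces x2=T; simplify:
  drop -2 from [-2, -4] -> [-4]
  satisfied 1 clause(s); 3 remain; assigned so far: [2, 3]
unit clause [-4] forces x4=F; simplify:
  drop 4 from [5, -1, 4] -> [5, -1]
  satisfied 1 clause(s); 2 remain; assigned so far: [2, 3, 4]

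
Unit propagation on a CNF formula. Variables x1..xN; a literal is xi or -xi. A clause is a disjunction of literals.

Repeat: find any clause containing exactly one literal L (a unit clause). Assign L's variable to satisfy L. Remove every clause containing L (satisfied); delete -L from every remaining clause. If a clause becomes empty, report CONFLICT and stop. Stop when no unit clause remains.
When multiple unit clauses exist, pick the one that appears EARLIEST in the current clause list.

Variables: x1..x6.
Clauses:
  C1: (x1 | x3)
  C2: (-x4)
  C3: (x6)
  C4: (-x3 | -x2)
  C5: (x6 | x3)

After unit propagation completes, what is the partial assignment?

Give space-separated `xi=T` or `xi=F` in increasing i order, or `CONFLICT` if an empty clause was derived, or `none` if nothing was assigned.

unit clause [-4] forces x4=F; simplify:
  satisfied 1 clause(s); 4 remain; assigned so far: [4]
unit clause [6] forces x6=T; simplify:
  satisfied 2 clause(s); 2 remain; assigned so far: [4, 6]

Answer: x4=F x6=T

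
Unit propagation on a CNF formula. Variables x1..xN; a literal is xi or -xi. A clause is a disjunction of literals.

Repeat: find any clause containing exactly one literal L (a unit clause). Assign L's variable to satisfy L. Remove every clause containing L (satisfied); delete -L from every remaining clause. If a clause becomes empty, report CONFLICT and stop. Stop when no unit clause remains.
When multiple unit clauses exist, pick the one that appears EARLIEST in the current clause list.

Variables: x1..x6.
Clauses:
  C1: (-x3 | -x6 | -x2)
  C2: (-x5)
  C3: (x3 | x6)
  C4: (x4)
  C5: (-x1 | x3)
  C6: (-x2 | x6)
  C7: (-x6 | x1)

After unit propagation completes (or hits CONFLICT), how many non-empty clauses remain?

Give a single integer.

unit clause [-5] forces x5=F; simplify:
  satisfied 1 clause(s); 6 remain; assigned so far: [5]
unit clause [4] forces x4=T; simplify:
  satisfied 1 clause(s); 5 remain; assigned so far: [4, 5]

Answer: 5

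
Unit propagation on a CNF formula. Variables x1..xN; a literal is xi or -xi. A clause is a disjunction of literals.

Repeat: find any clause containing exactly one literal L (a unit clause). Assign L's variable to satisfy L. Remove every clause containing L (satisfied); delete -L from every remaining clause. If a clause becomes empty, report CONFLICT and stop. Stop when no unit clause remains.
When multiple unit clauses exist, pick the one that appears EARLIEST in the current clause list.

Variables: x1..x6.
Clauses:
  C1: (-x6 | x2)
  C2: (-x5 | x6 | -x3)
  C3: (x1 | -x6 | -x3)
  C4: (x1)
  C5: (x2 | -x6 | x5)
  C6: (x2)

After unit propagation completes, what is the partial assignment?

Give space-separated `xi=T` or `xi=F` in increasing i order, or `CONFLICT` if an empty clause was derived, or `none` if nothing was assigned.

Answer: x1=T x2=T

Derivation:
unit clause [1] forces x1=T; simplify:
  satisfied 2 clause(s); 4 remain; assigned so far: [1]
unit clause [2] forces x2=T; simplify:
  satisfied 3 clause(s); 1 remain; assigned so far: [1, 2]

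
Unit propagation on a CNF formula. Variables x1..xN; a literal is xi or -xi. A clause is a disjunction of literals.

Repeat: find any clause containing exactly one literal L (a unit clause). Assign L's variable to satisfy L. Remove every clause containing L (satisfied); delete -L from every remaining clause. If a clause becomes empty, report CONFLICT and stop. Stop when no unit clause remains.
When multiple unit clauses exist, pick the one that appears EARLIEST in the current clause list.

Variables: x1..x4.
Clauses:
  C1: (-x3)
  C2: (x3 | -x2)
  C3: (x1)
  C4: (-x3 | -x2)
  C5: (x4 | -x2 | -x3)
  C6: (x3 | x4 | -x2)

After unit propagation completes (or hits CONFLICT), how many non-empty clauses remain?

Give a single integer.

unit clause [-3] forces x3=F; simplify:
  drop 3 from [3, -2] -> [-2]
  drop 3 from [3, 4, -2] -> [4, -2]
  satisfied 3 clause(s); 3 remain; assigned so far: [3]
unit clause [-2] forces x2=F; simplify:
  satisfied 2 clause(s); 1 remain; assigned so far: [2, 3]
unit clause [1] forces x1=T; simplify:
  satisfied 1 clause(s); 0 remain; assigned so far: [1, 2, 3]

Answer: 0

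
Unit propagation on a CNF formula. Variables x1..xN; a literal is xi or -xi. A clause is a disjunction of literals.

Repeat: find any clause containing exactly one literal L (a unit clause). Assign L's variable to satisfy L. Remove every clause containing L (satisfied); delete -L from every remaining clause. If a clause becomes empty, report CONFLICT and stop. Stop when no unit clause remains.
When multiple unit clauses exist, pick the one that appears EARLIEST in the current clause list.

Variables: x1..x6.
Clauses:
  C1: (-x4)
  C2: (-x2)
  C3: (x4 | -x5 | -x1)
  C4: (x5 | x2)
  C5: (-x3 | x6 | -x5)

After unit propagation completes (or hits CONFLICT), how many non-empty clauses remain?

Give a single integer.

Answer: 1

Derivation:
unit clause [-4] forces x4=F; simplify:
  drop 4 from [4, -5, -1] -> [-5, -1]
  satisfied 1 clause(s); 4 remain; assigned so far: [4]
unit clause [-2] forces x2=F; simplify:
  drop 2 from [5, 2] -> [5]
  satisfied 1 clause(s); 3 remain; assigned so far: [2, 4]
unit clause [5] forces x5=T; simplify:
  drop -5 from [-5, -1] -> [-1]
  drop -5 from [-3, 6, -5] -> [-3, 6]
  satisfied 1 clause(s); 2 remain; assigned so far: [2, 4, 5]
unit clause [-1] forces x1=F; simplify:
  satisfied 1 clause(s); 1 remain; assigned so far: [1, 2, 4, 5]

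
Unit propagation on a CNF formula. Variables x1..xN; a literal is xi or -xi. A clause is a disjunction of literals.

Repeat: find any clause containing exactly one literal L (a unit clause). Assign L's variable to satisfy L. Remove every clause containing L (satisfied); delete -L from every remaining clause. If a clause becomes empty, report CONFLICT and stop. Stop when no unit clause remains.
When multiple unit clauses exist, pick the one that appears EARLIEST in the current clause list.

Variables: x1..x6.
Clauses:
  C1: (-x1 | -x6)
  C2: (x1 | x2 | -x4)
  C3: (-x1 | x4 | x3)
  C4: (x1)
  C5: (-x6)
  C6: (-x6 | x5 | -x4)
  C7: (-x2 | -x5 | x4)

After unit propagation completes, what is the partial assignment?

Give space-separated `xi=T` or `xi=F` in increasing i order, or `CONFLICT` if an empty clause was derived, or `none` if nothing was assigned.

Answer: x1=T x6=F

Derivation:
unit clause [1] forces x1=T; simplify:
  drop -1 from [-1, -6] -> [-6]
  drop -1 from [-1, 4, 3] -> [4, 3]
  satisfied 2 clause(s); 5 remain; assigned so far: [1]
unit clause [-6] forces x6=F; simplify:
  satisfied 3 clause(s); 2 remain; assigned so far: [1, 6]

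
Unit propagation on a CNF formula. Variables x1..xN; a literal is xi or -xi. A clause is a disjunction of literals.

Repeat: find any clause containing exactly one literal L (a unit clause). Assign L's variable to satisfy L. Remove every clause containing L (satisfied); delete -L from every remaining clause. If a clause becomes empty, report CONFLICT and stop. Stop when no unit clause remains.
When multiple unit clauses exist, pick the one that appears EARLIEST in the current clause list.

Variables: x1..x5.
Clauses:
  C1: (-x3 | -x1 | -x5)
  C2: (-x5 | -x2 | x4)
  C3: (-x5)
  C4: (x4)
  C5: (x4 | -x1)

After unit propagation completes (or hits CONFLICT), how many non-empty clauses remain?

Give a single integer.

Answer: 0

Derivation:
unit clause [-5] forces x5=F; simplify:
  satisfied 3 clause(s); 2 remain; assigned so far: [5]
unit clause [4] forces x4=T; simplify:
  satisfied 2 clause(s); 0 remain; assigned so far: [4, 5]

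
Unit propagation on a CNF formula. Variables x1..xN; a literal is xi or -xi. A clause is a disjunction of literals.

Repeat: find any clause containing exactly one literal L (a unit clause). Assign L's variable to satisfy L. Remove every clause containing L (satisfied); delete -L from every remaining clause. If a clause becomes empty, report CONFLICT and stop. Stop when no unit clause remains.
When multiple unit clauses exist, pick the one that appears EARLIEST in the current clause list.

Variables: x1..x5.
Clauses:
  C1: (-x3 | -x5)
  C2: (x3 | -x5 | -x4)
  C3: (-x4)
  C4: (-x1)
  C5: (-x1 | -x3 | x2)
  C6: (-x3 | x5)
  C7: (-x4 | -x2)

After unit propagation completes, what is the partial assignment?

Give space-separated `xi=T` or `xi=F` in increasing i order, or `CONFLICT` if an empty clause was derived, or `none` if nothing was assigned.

Answer: x1=F x4=F

Derivation:
unit clause [-4] forces x4=F; simplify:
  satisfied 3 clause(s); 4 remain; assigned so far: [4]
unit clause [-1] forces x1=F; simplify:
  satisfied 2 clause(s); 2 remain; assigned so far: [1, 4]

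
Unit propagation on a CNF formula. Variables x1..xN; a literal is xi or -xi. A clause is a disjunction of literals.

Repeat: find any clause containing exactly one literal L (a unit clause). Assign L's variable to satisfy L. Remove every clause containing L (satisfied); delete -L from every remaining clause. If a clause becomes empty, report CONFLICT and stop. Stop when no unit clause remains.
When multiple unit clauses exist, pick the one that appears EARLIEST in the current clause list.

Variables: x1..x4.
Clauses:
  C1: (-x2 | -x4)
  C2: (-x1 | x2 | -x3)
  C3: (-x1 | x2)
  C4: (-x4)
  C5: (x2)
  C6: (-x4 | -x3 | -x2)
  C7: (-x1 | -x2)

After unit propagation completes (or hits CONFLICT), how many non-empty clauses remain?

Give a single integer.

unit clause [-4] forces x4=F; simplify:
  satisfied 3 clause(s); 4 remain; assigned so far: [4]
unit clause [2] forces x2=T; simplify:
  drop -2 from [-1, -2] -> [-1]
  satisfied 3 clause(s); 1 remain; assigned so far: [2, 4]
unit clause [-1] forces x1=F; simplify:
  satisfied 1 clause(s); 0 remain; assigned so far: [1, 2, 4]

Answer: 0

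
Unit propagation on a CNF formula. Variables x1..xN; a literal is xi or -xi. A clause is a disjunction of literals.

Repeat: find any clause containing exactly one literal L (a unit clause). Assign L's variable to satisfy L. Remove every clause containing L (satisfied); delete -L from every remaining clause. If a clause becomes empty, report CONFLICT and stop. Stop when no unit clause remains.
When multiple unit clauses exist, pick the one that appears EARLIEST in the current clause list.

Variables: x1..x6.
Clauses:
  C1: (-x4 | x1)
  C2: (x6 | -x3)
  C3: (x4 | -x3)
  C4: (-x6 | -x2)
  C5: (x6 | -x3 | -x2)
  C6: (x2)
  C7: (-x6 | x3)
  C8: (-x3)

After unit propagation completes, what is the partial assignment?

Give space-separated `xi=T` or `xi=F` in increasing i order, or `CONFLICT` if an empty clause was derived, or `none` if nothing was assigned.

unit clause [2] forces x2=T; simplify:
  drop -2 from [-6, -2] -> [-6]
  drop -2 from [6, -3, -2] -> [6, -3]
  satisfied 1 clause(s); 7 remain; assigned so far: [2]
unit clause [-6] forces x6=F; simplify:
  drop 6 from [6, -3] -> [-3]
  drop 6 from [6, -3] -> [-3]
  satisfied 2 clause(s); 5 remain; assigned so far: [2, 6]
unit clause [-3] forces x3=F; simplify:
  satisfied 4 clause(s); 1 remain; assigned so far: [2, 3, 6]

Answer: x2=T x3=F x6=F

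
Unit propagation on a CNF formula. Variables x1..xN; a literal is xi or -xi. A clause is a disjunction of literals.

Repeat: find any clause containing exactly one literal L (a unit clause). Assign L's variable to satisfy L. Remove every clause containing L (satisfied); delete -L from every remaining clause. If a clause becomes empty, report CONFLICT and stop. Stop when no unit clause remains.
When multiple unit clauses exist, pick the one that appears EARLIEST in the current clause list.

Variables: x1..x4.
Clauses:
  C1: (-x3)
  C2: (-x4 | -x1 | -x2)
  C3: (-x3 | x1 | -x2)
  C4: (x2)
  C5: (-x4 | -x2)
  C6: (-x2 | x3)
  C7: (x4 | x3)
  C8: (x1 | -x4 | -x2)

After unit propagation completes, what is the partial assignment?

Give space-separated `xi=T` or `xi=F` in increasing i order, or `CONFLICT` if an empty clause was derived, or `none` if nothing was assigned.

unit clause [-3] forces x3=F; simplify:
  drop 3 from [-2, 3] -> [-2]
  drop 3 from [4, 3] -> [4]
  satisfied 2 clause(s); 6 remain; assigned so far: [3]
unit clause [2] forces x2=T; simplify:
  drop -2 from [-4, -1, -2] -> [-4, -1]
  drop -2 from [-4, -2] -> [-4]
  drop -2 from [-2] -> [] (empty!)
  drop -2 from [1, -4, -2] -> [1, -4]
  satisfied 1 clause(s); 5 remain; assigned so far: [2, 3]
CONFLICT (empty clause)

Answer: CONFLICT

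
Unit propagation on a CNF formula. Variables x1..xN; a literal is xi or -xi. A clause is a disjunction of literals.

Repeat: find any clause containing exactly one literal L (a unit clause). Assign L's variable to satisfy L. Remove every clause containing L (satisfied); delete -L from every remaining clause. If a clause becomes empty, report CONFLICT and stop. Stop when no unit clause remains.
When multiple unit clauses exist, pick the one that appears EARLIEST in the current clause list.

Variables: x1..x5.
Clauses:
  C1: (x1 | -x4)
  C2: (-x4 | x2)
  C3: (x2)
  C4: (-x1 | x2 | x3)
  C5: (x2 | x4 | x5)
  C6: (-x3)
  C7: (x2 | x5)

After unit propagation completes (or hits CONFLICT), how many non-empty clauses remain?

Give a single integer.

unit clause [2] forces x2=T; simplify:
  satisfied 5 clause(s); 2 remain; assigned so far: [2]
unit clause [-3] forces x3=F; simplify:
  satisfied 1 clause(s); 1 remain; assigned so far: [2, 3]

Answer: 1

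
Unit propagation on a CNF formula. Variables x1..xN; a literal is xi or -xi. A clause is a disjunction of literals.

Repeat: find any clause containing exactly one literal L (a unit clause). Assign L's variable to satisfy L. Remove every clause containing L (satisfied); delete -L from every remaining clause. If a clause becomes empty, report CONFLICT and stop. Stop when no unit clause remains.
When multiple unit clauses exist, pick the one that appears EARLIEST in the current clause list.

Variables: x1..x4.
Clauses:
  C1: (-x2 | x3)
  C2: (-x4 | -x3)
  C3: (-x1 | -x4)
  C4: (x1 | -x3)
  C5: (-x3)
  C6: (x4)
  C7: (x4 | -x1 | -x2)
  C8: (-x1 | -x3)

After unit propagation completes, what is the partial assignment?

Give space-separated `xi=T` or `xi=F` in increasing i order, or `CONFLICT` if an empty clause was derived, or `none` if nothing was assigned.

Answer: x1=F x2=F x3=F x4=T

Derivation:
unit clause [-3] forces x3=F; simplify:
  drop 3 from [-2, 3] -> [-2]
  satisfied 4 clause(s); 4 remain; assigned so far: [3]
unit clause [-2] forces x2=F; simplify:
  satisfied 2 clause(s); 2 remain; assigned so far: [2, 3]
unit clause [4] forces x4=T; simplify:
  drop -4 from [-1, -4] -> [-1]
  satisfied 1 clause(s); 1 remain; assigned so far: [2, 3, 4]
unit clause [-1] forces x1=F; simplify:
  satisfied 1 clause(s); 0 remain; assigned so far: [1, 2, 3, 4]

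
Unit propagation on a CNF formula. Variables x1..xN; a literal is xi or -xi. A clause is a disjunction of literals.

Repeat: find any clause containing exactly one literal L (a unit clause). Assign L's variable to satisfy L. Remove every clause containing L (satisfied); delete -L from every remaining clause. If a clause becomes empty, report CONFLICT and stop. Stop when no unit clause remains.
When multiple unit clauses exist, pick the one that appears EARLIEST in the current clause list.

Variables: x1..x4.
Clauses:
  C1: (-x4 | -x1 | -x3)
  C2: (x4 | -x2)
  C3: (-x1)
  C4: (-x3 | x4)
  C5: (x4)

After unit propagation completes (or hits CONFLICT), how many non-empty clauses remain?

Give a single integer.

unit clause [-1] forces x1=F; simplify:
  satisfied 2 clause(s); 3 remain; assigned so far: [1]
unit clause [4] forces x4=T; simplify:
  satisfied 3 clause(s); 0 remain; assigned so far: [1, 4]

Answer: 0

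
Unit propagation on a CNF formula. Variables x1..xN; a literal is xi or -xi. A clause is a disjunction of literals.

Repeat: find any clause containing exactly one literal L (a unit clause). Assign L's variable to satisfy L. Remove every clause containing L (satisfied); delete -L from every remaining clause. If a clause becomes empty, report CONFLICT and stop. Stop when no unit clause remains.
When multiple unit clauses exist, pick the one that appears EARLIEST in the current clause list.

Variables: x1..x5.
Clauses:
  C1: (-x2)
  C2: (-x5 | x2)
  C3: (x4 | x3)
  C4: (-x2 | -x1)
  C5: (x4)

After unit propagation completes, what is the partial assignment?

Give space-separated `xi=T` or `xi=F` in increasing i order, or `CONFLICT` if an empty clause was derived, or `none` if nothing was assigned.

unit clause [-2] forces x2=F; simplify:
  drop 2 from [-5, 2] -> [-5]
  satisfied 2 clause(s); 3 remain; assigned so far: [2]
unit clause [-5] forces x5=F; simplify:
  satisfied 1 clause(s); 2 remain; assigned so far: [2, 5]
unit clause [4] forces x4=T; simplify:
  satisfied 2 clause(s); 0 remain; assigned so far: [2, 4, 5]

Answer: x2=F x4=T x5=F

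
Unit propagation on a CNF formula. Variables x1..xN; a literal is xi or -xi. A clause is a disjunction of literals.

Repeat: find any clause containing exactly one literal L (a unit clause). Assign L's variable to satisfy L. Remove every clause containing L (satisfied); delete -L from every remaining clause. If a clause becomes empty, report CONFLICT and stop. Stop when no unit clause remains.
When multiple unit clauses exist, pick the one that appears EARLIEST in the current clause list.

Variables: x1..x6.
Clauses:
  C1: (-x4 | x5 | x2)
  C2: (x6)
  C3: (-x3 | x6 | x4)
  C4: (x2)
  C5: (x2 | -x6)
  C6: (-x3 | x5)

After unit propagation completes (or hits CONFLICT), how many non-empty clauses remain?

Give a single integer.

Answer: 1

Derivation:
unit clause [6] forces x6=T; simplify:
  drop -6 from [2, -6] -> [2]
  satisfied 2 clause(s); 4 remain; assigned so far: [6]
unit clause [2] forces x2=T; simplify:
  satisfied 3 clause(s); 1 remain; assigned so far: [2, 6]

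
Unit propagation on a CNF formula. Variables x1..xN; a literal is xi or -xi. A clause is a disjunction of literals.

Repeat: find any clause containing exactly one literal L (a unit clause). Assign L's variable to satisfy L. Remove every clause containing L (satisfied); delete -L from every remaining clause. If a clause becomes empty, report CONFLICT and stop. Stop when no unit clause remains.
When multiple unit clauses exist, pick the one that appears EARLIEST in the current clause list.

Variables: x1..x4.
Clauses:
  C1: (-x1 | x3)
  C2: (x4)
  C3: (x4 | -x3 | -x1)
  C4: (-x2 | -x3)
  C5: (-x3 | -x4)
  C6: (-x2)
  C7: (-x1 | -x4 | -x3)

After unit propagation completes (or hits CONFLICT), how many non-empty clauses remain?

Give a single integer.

Answer: 0

Derivation:
unit clause [4] forces x4=T; simplify:
  drop -4 from [-3, -4] -> [-3]
  drop -4 from [-1, -4, -3] -> [-1, -3]
  satisfied 2 clause(s); 5 remain; assigned so far: [4]
unit clause [-3] forces x3=F; simplify:
  drop 3 from [-1, 3] -> [-1]
  satisfied 3 clause(s); 2 remain; assigned so far: [3, 4]
unit clause [-1] forces x1=F; simplify:
  satisfied 1 clause(s); 1 remain; assigned so far: [1, 3, 4]
unit clause [-2] forces x2=F; simplify:
  satisfied 1 clause(s); 0 remain; assigned so far: [1, 2, 3, 4]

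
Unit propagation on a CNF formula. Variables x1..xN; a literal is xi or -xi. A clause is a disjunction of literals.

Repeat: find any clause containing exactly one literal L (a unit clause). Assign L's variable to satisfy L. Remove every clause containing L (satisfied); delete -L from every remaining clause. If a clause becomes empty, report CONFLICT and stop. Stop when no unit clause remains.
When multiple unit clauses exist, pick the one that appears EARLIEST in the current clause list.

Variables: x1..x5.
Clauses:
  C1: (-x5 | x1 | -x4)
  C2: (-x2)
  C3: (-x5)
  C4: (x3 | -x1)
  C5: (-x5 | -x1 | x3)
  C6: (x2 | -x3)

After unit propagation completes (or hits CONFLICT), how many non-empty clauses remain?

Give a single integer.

unit clause [-2] forces x2=F; simplify:
  drop 2 from [2, -3] -> [-3]
  satisfied 1 clause(s); 5 remain; assigned so far: [2]
unit clause [-5] forces x5=F; simplify:
  satisfied 3 clause(s); 2 remain; assigned so far: [2, 5]
unit clause [-3] forces x3=F; simplify:
  drop 3 from [3, -1] -> [-1]
  satisfied 1 clause(s); 1 remain; assigned so far: [2, 3, 5]
unit clause [-1] forces x1=F; simplify:
  satisfied 1 clause(s); 0 remain; assigned so far: [1, 2, 3, 5]

Answer: 0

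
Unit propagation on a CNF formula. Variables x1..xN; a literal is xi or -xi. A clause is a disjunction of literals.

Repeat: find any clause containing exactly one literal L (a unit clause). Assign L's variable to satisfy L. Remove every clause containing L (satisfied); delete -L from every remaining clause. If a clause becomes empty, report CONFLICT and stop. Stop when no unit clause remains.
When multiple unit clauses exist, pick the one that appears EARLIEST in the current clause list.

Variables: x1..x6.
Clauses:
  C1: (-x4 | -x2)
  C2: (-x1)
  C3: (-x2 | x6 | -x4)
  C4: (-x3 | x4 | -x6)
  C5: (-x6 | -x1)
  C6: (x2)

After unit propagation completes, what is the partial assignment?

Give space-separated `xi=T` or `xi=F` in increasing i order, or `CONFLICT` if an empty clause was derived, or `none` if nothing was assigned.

Answer: x1=F x2=T x4=F

Derivation:
unit clause [-1] forces x1=F; simplify:
  satisfied 2 clause(s); 4 remain; assigned so far: [1]
unit clause [2] forces x2=T; simplify:
  drop -2 from [-4, -2] -> [-4]
  drop -2 from [-2, 6, -4] -> [6, -4]
  satisfied 1 clause(s); 3 remain; assigned so far: [1, 2]
unit clause [-4] forces x4=F; simplify:
  drop 4 from [-3, 4, -6] -> [-3, -6]
  satisfied 2 clause(s); 1 remain; assigned so far: [1, 2, 4]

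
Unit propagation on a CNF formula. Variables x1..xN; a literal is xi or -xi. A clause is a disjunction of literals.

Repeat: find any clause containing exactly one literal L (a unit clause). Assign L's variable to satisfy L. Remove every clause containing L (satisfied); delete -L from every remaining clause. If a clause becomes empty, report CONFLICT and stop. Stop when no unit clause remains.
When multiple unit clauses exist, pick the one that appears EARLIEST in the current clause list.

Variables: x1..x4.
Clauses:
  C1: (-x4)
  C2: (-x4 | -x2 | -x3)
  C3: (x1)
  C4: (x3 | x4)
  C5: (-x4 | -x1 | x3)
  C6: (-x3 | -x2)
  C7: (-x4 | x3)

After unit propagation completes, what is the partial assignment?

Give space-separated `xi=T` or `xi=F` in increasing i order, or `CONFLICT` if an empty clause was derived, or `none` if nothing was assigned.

Answer: x1=T x2=F x3=T x4=F

Derivation:
unit clause [-4] forces x4=F; simplify:
  drop 4 from [3, 4] -> [3]
  satisfied 4 clause(s); 3 remain; assigned so far: [4]
unit clause [1] forces x1=T; simplify:
  satisfied 1 clause(s); 2 remain; assigned so far: [1, 4]
unit clause [3] forces x3=T; simplify:
  drop -3 from [-3, -2] -> [-2]
  satisfied 1 clause(s); 1 remain; assigned so far: [1, 3, 4]
unit clause [-2] forces x2=F; simplify:
  satisfied 1 clause(s); 0 remain; assigned so far: [1, 2, 3, 4]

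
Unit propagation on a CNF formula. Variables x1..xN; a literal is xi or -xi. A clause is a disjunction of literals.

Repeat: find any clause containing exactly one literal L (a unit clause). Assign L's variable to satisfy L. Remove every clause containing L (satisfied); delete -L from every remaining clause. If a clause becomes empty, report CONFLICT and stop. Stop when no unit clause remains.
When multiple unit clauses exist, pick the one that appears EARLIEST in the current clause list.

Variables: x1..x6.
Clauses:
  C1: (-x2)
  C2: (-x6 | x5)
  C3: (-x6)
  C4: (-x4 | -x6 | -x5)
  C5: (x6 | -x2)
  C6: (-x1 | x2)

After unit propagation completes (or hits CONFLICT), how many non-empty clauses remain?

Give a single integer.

unit clause [-2] forces x2=F; simplify:
  drop 2 from [-1, 2] -> [-1]
  satisfied 2 clause(s); 4 remain; assigned so far: [2]
unit clause [-6] forces x6=F; simplify:
  satisfied 3 clause(s); 1 remain; assigned so far: [2, 6]
unit clause [-1] forces x1=F; simplify:
  satisfied 1 clause(s); 0 remain; assigned so far: [1, 2, 6]

Answer: 0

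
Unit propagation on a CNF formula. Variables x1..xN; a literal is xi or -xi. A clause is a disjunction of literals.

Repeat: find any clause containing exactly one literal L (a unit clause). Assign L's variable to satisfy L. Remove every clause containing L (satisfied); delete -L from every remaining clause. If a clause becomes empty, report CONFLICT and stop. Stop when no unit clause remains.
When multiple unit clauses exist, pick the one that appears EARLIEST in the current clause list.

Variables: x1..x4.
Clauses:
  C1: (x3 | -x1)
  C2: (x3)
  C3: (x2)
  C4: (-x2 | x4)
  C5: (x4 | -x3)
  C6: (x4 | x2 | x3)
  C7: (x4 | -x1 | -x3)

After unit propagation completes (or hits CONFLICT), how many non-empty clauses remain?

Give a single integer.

Answer: 0

Derivation:
unit clause [3] forces x3=T; simplify:
  drop -3 from [4, -3] -> [4]
  drop -3 from [4, -1, -3] -> [4, -1]
  satisfied 3 clause(s); 4 remain; assigned so far: [3]
unit clause [2] forces x2=T; simplify:
  drop -2 from [-2, 4] -> [4]
  satisfied 1 clause(s); 3 remain; assigned so far: [2, 3]
unit clause [4] forces x4=T; simplify:
  satisfied 3 clause(s); 0 remain; assigned so far: [2, 3, 4]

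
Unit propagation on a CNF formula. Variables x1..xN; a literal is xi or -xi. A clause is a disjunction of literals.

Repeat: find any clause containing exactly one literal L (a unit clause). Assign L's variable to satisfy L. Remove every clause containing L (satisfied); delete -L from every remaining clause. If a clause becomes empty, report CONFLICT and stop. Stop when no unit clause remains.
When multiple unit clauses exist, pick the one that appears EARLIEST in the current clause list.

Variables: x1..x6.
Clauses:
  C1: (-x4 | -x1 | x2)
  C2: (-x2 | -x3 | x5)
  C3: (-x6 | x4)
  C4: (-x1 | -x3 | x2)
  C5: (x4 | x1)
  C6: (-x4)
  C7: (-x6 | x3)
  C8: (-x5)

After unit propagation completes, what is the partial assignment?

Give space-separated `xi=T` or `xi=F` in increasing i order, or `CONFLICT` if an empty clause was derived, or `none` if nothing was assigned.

Answer: x1=T x4=F x5=F x6=F

Derivation:
unit clause [-4] forces x4=F; simplify:
  drop 4 from [-6, 4] -> [-6]
  drop 4 from [4, 1] -> [1]
  satisfied 2 clause(s); 6 remain; assigned so far: [4]
unit clause [-6] forces x6=F; simplify:
  satisfied 2 clause(s); 4 remain; assigned so far: [4, 6]
unit clause [1] forces x1=T; simplify:
  drop -1 from [-1, -3, 2] -> [-3, 2]
  satisfied 1 clause(s); 3 remain; assigned so far: [1, 4, 6]
unit clause [-5] forces x5=F; simplify:
  drop 5 from [-2, -3, 5] -> [-2, -3]
  satisfied 1 clause(s); 2 remain; assigned so far: [1, 4, 5, 6]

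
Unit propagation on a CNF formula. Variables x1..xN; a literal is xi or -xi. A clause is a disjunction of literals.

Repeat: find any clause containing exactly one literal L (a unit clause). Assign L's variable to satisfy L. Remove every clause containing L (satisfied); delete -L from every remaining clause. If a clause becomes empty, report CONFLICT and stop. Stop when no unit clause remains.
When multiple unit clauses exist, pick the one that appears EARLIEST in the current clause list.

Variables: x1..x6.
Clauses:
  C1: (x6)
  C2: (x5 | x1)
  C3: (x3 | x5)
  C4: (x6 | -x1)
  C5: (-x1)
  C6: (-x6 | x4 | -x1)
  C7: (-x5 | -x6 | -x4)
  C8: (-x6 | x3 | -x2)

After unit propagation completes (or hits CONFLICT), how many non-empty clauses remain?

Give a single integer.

unit clause [6] forces x6=T; simplify:
  drop -6 from [-6, 4, -1] -> [4, -1]
  drop -6 from [-5, -6, -4] -> [-5, -4]
  drop -6 from [-6, 3, -2] -> [3, -2]
  satisfied 2 clause(s); 6 remain; assigned so far: [6]
unit clause [-1] forces x1=F; simplify:
  drop 1 from [5, 1] -> [5]
  satisfied 2 clause(s); 4 remain; assigned so far: [1, 6]
unit clause [5] forces x5=T; simplify:
  drop -5 from [-5, -4] -> [-4]
  satisfied 2 clause(s); 2 remain; assigned so far: [1, 5, 6]
unit clause [-4] forces x4=F; simplify:
  satisfied 1 clause(s); 1 remain; assigned so far: [1, 4, 5, 6]

Answer: 1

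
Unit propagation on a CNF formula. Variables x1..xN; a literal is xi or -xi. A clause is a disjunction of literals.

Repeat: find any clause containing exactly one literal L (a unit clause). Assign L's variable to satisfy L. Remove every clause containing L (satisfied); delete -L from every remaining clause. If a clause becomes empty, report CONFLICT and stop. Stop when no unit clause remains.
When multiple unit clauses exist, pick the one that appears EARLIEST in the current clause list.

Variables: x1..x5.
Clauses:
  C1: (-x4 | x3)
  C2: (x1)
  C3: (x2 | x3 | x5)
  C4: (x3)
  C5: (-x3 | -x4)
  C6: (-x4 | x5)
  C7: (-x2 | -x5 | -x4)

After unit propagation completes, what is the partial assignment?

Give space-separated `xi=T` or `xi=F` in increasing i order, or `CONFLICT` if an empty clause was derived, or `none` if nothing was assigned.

Answer: x1=T x3=T x4=F

Derivation:
unit clause [1] forces x1=T; simplify:
  satisfied 1 clause(s); 6 remain; assigned so far: [1]
unit clause [3] forces x3=T; simplify:
  drop -3 from [-3, -4] -> [-4]
  satisfied 3 clause(s); 3 remain; assigned so far: [1, 3]
unit clause [-4] forces x4=F; simplify:
  satisfied 3 clause(s); 0 remain; assigned so far: [1, 3, 4]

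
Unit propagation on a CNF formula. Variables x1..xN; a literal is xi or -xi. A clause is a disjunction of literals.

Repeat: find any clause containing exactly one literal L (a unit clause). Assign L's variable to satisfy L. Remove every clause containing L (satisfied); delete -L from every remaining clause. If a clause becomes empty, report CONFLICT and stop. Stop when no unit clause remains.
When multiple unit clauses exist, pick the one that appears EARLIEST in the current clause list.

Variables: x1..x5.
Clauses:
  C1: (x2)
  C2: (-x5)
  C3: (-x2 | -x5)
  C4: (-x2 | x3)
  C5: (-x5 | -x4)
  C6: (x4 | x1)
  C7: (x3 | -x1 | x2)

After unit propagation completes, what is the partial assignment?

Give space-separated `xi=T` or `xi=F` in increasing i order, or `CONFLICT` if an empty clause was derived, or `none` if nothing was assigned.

unit clause [2] forces x2=T; simplify:
  drop -2 from [-2, -5] -> [-5]
  drop -2 from [-2, 3] -> [3]
  satisfied 2 clause(s); 5 remain; assigned so far: [2]
unit clause [-5] forces x5=F; simplify:
  satisfied 3 clause(s); 2 remain; assigned so far: [2, 5]
unit clause [3] forces x3=T; simplify:
  satisfied 1 clause(s); 1 remain; assigned so far: [2, 3, 5]

Answer: x2=T x3=T x5=F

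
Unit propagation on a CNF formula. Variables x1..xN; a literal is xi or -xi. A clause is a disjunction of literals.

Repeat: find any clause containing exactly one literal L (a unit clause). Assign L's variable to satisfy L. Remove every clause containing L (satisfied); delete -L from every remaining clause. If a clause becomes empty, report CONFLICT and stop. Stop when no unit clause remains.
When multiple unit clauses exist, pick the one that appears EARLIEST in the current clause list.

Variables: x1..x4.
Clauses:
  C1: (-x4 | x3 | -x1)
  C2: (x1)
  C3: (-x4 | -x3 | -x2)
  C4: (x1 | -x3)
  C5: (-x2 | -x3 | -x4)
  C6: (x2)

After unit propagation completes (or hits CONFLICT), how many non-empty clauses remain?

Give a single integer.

unit clause [1] forces x1=T; simplify:
  drop -1 from [-4, 3, -1] -> [-4, 3]
  satisfied 2 clause(s); 4 remain; assigned so far: [1]
unit clause [2] forces x2=T; simplify:
  drop -2 from [-4, -3, -2] -> [-4, -3]
  drop -2 from [-2, -3, -4] -> [-3, -4]
  satisfied 1 clause(s); 3 remain; assigned so far: [1, 2]

Answer: 3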